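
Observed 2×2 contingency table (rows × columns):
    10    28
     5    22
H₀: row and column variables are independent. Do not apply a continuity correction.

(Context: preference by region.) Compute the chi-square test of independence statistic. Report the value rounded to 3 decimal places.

Row totals [38, 27], col totals [15, 50], n=65
χ² = (10−8.77)²/8.77 + (28−29.23)²/29.23 + (5−6.23)²/6.23 + (22−20.77)²/20.77 = 0.5406
df = 1

test statistic = 0.541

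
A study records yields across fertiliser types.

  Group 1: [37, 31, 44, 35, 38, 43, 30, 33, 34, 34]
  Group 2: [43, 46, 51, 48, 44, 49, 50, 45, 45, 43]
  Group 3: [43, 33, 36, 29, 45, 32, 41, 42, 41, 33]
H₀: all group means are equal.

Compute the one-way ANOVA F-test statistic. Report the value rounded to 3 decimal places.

test statistic = 15.716

Group means [35.90, 46.40, 37.50], grand mean 39.933
SSB = Σnᵢ(x̄ᵢ−x̄)² = 640.067; SSW = ΣΣ(x−x̄ᵢ)² = 549.800
MSB = 640.067/2 = 320.0333; MSW = 549.800/27 = 20.3630
F = MSB/MSW = 15.7164
df = (2, 27)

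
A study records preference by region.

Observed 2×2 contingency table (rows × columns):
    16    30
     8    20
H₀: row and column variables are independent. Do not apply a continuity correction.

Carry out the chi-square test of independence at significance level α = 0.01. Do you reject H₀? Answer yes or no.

reject H₀: no

Row totals [46, 28], col totals [24, 50], n=74
χ² = (16−14.92)²/14.92 + (30−31.08)²/31.08 + (8−9.08)²/9.08 + (20−18.92)²/18.92 = 0.3064
df = 1
p-value (upper-tail) = 0.57989
At α=0.01: p ≥ α → fail to reject H₀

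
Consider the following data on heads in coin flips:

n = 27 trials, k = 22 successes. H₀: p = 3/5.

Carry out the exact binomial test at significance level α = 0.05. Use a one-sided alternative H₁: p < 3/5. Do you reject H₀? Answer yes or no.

reject H₀: no

Exact binomial: n=27, k=22, p₀=3/5=0.6000
P(X≤22) from Σ C(n,i)·p₀^i·(1−p₀)^(n−i)
p-value (one-sided, H₁ less) = 0.99539
At α=0.05: p ≥ α → fail to reject H₀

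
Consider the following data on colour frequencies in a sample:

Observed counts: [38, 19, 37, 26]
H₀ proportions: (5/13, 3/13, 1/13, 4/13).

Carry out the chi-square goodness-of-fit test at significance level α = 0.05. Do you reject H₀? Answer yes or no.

reject H₀: yes

n = 120; E_i = n·p_i = [46.15, 27.69, 9.23, 36.92]
χ² = (38−46.15)²/46.15 + (19−27.69)²/27.69 + (37−9.23)²/9.23 + (26−36.92)²/36.92 = 90.9394
df = 3
p-value (upper-tail) = 0.00000
At α=0.05: p < α → reject H₀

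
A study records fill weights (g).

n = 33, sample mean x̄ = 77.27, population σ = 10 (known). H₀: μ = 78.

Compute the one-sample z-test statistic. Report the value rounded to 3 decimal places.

test statistic = -0.419

SE = σ/√n = 10/√33 = 1.7408
z = (x̄−μ₀)/SE = (77.27−78)/1.7408 = -0.4194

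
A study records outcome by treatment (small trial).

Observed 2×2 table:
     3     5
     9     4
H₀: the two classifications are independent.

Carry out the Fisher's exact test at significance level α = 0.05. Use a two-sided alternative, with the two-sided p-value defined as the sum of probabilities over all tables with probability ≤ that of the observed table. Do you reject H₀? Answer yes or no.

reject H₀: no

Margins: r₁=8, r₂=13, c₁=12, c₂=9, n=21
p_obs = C(8,3)·C(13,9)/C(21,12); sum pmf over tables with pmf ≤ p_obs
p-value (two-sided) = 0.20310
At α=0.05: p ≥ α → fail to reject H₀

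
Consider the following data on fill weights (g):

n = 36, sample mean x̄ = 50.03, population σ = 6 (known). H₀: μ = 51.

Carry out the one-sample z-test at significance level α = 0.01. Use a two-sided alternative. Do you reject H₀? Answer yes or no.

reject H₀: no

SE = σ/√n = 6/√36 = 1.0000
z = (x̄−μ₀)/SE = (50.03−51)/1.0000 = -0.9700
p-value (two-sided) = 0.33205
At α=0.01: p ≥ α → fail to reject H₀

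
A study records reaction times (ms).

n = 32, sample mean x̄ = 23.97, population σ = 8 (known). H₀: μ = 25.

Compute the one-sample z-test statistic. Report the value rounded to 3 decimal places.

SE = σ/√n = 8/√32 = 1.4142
z = (x̄−μ₀)/SE = (23.97−25)/1.4142 = -0.7283

test statistic = -0.728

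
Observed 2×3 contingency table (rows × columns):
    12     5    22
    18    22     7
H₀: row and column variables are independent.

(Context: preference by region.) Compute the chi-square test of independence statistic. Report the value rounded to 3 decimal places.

test statistic = 19.083

Row totals [39, 47], col totals [30, 27, 29], n=86
χ² = (12−13.60)²/13.60 + (5−12.24)²/12.24 + (22−13.15)²/13.15 + (18−16.40)²/16.40 + (22−14.76)²/14.76 + (7−15.85)²/15.85 = 19.0833
df = 2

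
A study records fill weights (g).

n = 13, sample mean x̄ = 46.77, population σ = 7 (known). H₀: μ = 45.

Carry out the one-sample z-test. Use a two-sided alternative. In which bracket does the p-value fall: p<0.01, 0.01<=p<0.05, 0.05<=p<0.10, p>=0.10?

SE = σ/√n = 7/√13 = 1.9415
z = (x̄−μ₀)/SE = (46.77−45)/1.9415 = 0.9117
p-value (two-sided) = 0.36193
→ bracket: p>=0.10

p-value bracket: p>=0.10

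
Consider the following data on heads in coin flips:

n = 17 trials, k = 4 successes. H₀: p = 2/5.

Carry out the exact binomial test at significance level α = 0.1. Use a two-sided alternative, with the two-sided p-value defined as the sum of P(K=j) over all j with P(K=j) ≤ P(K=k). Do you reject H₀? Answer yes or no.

Exact binomial: n=17, k=4, p₀=2/5=0.4000
P(X=j) = C(n,j)·p₀^j·(1−p₀)^(n−j); p = Σ P(X=j) over j with P(X=j) ≤ P(X=4)
p-value (two-sided) = 0.21790
At α=0.1: p ≥ α → fail to reject H₀

reject H₀: no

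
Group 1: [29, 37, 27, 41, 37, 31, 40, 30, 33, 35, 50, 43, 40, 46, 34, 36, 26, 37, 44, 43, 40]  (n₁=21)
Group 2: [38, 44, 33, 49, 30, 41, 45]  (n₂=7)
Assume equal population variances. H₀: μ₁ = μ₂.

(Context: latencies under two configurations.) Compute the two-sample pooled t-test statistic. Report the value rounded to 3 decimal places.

x̄₁=37.095, s₁=6.379, n₁=21
x̄₂=40.000, s₂=6.782, n₂=7
s_p² = [20·6.379² + 6·6.782²]/26 = 41.9158
SE = √(s_p²·(1/21+1/7)) = 2.8256
t = (37.095−40.000)/2.8256 = -1.0280
df = 26

test statistic = -1.028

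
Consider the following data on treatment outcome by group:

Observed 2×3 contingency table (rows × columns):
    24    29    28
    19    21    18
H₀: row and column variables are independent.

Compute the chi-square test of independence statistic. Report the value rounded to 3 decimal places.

Row totals [81, 58], col totals [43, 50, 46], n=139
χ² = (24−25.06)²/25.06 + (29−29.14)²/29.14 + (28−26.81)²/26.81 + (19−17.94)²/17.94 + (21−20.86)²/20.86 + (18−19.19)²/19.19 = 0.2360
df = 2

test statistic = 0.236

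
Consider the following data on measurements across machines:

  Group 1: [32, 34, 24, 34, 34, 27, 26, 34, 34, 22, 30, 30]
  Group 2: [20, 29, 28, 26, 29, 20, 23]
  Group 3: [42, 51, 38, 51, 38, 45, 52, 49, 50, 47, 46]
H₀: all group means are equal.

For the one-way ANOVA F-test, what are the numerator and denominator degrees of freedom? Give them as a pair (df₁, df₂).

degrees of freedom = [2, 27]

k = 3 groups, N = 30 total
df = (k−1, N−k) = (3−1, 30−3) = (2, 27)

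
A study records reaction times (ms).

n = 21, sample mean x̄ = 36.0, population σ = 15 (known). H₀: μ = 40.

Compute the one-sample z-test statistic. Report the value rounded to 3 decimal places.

SE = σ/√n = 15/√21 = 3.2733
z = (x̄−μ₀)/SE = (36.0−40)/3.2733 = -1.2220

test statistic = -1.222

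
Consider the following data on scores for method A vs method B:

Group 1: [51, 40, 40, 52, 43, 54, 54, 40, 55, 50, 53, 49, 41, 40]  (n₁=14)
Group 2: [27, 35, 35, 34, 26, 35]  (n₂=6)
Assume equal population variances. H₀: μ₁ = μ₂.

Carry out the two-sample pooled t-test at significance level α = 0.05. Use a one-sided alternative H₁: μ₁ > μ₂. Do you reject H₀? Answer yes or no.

reject H₀: yes

x̄₁=47.286, s₁=6.195, n₁=14
x̄₂=32.000, s₂=4.290, n₂=6
s_p² = [13·6.195² + 5·4.290²]/18 = 32.8254
SE = √(s_p²·(1/14+1/6)) = 2.7956
t = (47.286−32.000)/2.7956 = 5.4677
df = 18
p-value (one-sided, H₁ greater) = 0.00002
At α=0.05: p < α → reject H₀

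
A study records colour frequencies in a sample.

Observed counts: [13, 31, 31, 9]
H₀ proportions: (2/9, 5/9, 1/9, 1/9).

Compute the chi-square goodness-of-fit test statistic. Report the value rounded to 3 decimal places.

n = 84; E_i = n·p_i = [18.67, 46.67, 9.33, 9.33]
χ² = (13−18.67)²/18.67 + (31−46.67)²/46.67 + (31−9.33)²/9.33 + (9−9.33)²/9.33 = 57.2893
df = 3

test statistic = 57.289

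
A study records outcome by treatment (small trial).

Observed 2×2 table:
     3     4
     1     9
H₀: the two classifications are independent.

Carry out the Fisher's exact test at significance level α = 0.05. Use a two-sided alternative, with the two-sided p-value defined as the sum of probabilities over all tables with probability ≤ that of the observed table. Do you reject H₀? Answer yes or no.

Margins: r₁=7, r₂=10, c₁=4, c₂=13, n=17
p_obs = C(7,3)·C(10,1)/C(17,4); sum pmf over tables with pmf ≤ p_obs
p-value (two-sided) = 0.25000
At α=0.05: p ≥ α → fail to reject H₀

reject H₀: no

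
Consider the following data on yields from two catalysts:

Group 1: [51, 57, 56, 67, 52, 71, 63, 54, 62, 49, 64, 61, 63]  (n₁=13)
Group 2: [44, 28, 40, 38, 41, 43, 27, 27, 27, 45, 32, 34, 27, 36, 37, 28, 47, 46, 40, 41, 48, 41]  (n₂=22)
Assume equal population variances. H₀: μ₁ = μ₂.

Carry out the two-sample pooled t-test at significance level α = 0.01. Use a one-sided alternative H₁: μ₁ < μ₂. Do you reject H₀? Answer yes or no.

x̄₁=59.231, s₁=6.635, n₁=13
x̄₂=37.136, s₂=7.285, n₂=22
s_p² = [12·6.635² + 21·7.285²]/33 = 49.7848
SE = √(s_p²·(1/13+1/22)) = 2.4683
t = (59.231−37.136)/2.4683 = 8.9512
df = 33
p-value (one-sided, H₁ less) = 1.00000
At α=0.01: p ≥ α → fail to reject H₀

reject H₀: no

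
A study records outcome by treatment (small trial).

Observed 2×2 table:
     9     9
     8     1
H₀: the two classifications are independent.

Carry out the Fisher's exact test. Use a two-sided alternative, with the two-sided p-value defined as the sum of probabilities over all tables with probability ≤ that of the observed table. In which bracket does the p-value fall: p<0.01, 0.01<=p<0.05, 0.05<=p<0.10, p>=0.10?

Margins: r₁=18, r₂=9, c₁=17, c₂=10, n=27
p_obs = C(18,9)·C(9,8)/C(27,17); sum pmf over tables with pmf ≤ p_obs
p-value (two-sided) = 0.09117
→ bracket: 0.05<=p<0.10

p-value bracket: 0.05<=p<0.10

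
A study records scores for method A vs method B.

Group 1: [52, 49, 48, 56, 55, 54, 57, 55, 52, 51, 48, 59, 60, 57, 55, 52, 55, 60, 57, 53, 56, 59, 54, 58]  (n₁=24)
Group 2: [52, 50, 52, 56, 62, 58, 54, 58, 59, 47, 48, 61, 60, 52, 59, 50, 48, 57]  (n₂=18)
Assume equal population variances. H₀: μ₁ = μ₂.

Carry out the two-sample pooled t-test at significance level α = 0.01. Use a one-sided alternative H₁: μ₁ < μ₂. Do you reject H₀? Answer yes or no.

reject H₀: no

x̄₁=54.667, s₁=3.522, n₁=24
x̄₂=54.611, s₂=4.865, n₂=18
s_p² = [23·3.522² + 17·4.865²]/40 = 17.1903
SE = √(s_p²·(1/24+1/18)) = 1.2928
t = (54.667−54.611)/1.2928 = 0.0430
df = 40
p-value (one-sided, H₁ less) = 0.51703
At α=0.01: p ≥ α → fail to reject H₀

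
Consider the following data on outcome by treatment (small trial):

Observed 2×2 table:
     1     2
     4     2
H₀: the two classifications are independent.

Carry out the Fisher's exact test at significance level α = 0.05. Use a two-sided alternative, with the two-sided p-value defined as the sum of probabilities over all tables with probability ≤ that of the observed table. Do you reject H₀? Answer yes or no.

reject H₀: no

Margins: r₁=3, r₂=6, c₁=5, c₂=4, n=9
p_obs = C(3,1)·C(6,4)/C(9,5); sum pmf over tables with pmf ≤ p_obs
p-value (two-sided) = 0.52381
At α=0.05: p ≥ α → fail to reject H₀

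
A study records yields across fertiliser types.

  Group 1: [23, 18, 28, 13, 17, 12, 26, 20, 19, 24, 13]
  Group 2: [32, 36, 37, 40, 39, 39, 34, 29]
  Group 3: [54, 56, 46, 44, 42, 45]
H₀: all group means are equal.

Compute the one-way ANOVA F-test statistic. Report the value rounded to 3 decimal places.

test statistic = 65.533

Group means [19.36, 35.75, 47.83], grand mean 31.440
SSB = Σnᵢ(x̄ᵢ−x̄)² = 3365.281; SSW = ΣΣ(x−x̄ᵢ)² = 564.879
MSB = 3365.281/2 = 1682.6406; MSW = 564.879/22 = 25.6763
F = MSB/MSW = 65.5328
df = (2, 22)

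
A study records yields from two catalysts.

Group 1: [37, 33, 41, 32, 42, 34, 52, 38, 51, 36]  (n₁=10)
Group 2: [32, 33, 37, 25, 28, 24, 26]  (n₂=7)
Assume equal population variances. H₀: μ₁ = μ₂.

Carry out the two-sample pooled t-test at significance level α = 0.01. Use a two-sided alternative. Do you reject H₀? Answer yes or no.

reject H₀: yes

x̄₁=39.600, s₁=7.043, n₁=10
x̄₂=29.286, s₂=4.821, n₂=7
s_p² = [9·7.043² + 6·4.821²]/15 = 39.0552
SE = √(s_p²·(1/10+1/7)) = 3.0797
t = (39.600−29.286)/3.0797 = 3.3491
df = 15
p-value (two-sided) = 0.00439
At α=0.01: p < α → reject H₀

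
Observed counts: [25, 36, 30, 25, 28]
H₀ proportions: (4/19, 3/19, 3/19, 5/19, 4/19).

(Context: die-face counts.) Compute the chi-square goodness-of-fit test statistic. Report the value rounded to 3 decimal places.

test statistic = 15.554

n = 144; E_i = n·p_i = [30.32, 22.74, 22.74, 37.89, 30.32]
χ² = (25−30.32)²/30.32 + (36−22.74)²/22.74 + (30−22.74)²/22.74 + (25−37.89)²/37.89 + (28−30.32)²/30.32 = 15.5538
df = 4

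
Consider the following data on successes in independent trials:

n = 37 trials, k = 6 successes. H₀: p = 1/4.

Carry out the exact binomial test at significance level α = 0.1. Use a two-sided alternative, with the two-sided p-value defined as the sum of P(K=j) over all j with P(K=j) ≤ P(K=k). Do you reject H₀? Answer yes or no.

Exact binomial: n=37, k=6, p₀=1/4=0.2500
P(X=j) = C(n,j)·p₀^j·(1−p₀)^(n−j); p = Σ P(X=j) over j with P(X=j) ≤ P(X=6)
p-value (two-sided) = 0.25808
At α=0.1: p ≥ α → fail to reject H₀

reject H₀: no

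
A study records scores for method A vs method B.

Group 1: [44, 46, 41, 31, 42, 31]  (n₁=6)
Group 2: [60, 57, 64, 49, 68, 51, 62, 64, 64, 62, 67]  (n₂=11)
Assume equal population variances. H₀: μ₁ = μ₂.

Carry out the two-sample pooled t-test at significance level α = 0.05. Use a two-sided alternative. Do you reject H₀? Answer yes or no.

x̄₁=39.167, s₁=6.555, n₁=6
x̄₂=60.727, s₂=6.117, n₂=11
s_p² = [5·6.555² + 10·6.117²]/15 = 39.2677
SE = √(s_p²·(1/6+1/11)) = 3.1803
t = (39.167−60.727)/3.1803 = -6.7794
df = 15
p-value (two-sided) = 0.00001
At α=0.05: p < α → reject H₀

reject H₀: yes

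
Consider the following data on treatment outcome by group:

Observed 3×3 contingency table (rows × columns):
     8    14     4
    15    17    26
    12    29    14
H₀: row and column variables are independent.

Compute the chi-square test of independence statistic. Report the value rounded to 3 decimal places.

Row totals [26, 58, 55], col totals [35, 60, 44], n=139
χ² = (8−6.55)²/6.55 + (14−11.22)²/11.22 + (4−8.23)²/8.23 + (15−14.60)²/14.60 + (17−25.04)²/25.04 + (26−18.36)²/18.36 + (12−13.85)²/13.85 + (29−23.74)²/23.74 + (14−17.41)²/17.41 = 11.0332
df = 4

test statistic = 11.033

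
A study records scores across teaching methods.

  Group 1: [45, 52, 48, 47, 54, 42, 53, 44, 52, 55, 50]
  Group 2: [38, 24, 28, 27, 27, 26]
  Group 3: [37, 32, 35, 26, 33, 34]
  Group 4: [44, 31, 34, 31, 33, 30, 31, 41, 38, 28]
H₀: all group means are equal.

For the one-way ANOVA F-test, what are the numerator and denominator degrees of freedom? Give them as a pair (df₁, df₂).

k = 4 groups, N = 33 total
df = (k−1, N−k) = (4−1, 33−4) = (3, 29)

degrees of freedom = [3, 29]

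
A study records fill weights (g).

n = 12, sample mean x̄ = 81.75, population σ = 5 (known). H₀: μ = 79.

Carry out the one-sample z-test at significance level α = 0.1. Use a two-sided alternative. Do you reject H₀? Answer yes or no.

reject H₀: yes

SE = σ/√n = 5/√12 = 1.4434
z = (x̄−μ₀)/SE = (81.75−79)/1.4434 = 1.9053
p-value (two-sided) = 0.05675
At α=0.1: p < α → reject H₀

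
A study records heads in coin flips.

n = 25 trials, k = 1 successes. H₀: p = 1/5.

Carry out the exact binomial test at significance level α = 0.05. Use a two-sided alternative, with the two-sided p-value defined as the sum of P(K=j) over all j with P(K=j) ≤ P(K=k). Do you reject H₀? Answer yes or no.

Exact binomial: n=25, k=1, p₀=1/5=0.2000
P(X=j) = C(n,j)·p₀^j·(1−p₀)^(n−j); p = Σ P(X=j) over j with P(X=j) ≤ P(X=1)
p-value (two-sided) = 0.04472
At α=0.05: p < α → reject H₀

reject H₀: yes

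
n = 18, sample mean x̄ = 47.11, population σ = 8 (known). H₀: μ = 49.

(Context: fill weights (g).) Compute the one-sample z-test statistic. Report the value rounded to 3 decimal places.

test statistic = -1.002

SE = σ/√n = 8/√18 = 1.8856
z = (x̄−μ₀)/SE = (47.11−49)/1.8856 = -1.0023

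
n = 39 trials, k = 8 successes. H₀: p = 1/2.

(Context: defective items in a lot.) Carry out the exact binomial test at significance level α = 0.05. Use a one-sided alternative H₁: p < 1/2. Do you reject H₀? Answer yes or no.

Exact binomial: n=39, k=8, p₀=1/2=0.5000
P(X≤8) from Σ C(n,i)·p₀^i·(1−p₀)^(n−i)
p-value (one-sided, H₁ less) = 0.00015
At α=0.05: p < α → reject H₀

reject H₀: yes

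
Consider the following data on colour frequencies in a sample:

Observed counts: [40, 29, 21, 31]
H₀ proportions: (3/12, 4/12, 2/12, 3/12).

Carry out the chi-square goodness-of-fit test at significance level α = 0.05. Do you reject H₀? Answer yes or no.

n = 121; E_i = n·p_i = [30.25, 40.33, 20.17, 30.25]
χ² = (40−30.25)²/30.25 + (29−40.33)²/40.33 + (21−20.17)²/20.17 + (31−30.25)²/30.25 = 6.3802
df = 3
p-value (upper-tail) = 0.09451
At α=0.05: p ≥ α → fail to reject H₀

reject H₀: no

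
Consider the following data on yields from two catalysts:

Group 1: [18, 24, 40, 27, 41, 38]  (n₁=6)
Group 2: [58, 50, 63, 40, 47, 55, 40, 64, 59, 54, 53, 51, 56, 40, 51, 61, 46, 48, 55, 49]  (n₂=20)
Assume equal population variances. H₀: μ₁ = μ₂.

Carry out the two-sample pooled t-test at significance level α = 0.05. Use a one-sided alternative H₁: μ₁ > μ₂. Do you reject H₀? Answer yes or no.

x̄₁=31.333, s₁=9.626, n₁=6
x̄₂=52.000, s₂=7.233, n₂=20
s_p² = [5·9.626² + 19·7.233²]/24 = 60.7222
SE = √(s_p²·(1/6+1/20)) = 3.6272
t = (31.333−52.000)/3.6272 = -5.6977
df = 24
p-value (one-sided, H₁ greater) = 1.00000
At α=0.05: p ≥ α → fail to reject H₀

reject H₀: no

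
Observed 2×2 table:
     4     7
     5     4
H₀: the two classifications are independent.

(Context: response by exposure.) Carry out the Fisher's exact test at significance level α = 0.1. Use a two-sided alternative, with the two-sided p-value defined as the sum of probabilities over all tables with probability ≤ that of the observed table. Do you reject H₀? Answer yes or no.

Margins: r₁=11, r₂=9, c₁=9, c₂=11, n=20
p_obs = C(11,4)·C(9,5)/C(20,9); sum pmf over tables with pmf ≤ p_obs
p-value (two-sided) = 0.65342
At α=0.1: p ≥ α → fail to reject H₀

reject H₀: no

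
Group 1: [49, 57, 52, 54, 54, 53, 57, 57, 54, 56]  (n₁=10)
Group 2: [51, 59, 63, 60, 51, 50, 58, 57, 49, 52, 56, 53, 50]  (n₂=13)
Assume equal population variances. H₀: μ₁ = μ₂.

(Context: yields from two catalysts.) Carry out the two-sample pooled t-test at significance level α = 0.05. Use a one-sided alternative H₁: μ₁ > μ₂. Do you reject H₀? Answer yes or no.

x̄₁=54.300, s₁=2.584, n₁=10
x̄₂=54.538, s₂=4.539, n₂=13
s_p² = [9·2.584² + 12·4.539²]/21 = 14.6348
SE = √(s_p²·(1/10+1/13)) = 1.6091
t = (54.300−54.538)/1.6091 = -0.1482
df = 21
p-value (one-sided, H₁ greater) = 0.55820
At α=0.05: p ≥ α → fail to reject H₀

reject H₀: no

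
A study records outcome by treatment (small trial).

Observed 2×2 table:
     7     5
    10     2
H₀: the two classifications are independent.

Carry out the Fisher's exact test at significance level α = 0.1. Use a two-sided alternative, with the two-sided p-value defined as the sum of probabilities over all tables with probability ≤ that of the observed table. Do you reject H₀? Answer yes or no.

reject H₀: no

Margins: r₁=12, r₂=12, c₁=17, c₂=7, n=24
p_obs = C(12,7)·C(12,10)/C(24,17); sum pmf over tables with pmf ≤ p_obs
p-value (two-sided) = 0.37071
At α=0.1: p ≥ α → fail to reject H₀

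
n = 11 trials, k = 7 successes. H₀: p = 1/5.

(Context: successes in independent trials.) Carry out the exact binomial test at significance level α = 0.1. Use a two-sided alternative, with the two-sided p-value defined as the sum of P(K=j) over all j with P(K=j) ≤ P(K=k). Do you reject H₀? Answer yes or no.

Exact binomial: n=11, k=7, p₀=1/5=0.2000
P(X=j) = C(n,j)·p₀^j·(1−p₀)^(n−j); p = Σ P(X=j) over j with P(X=j) ≤ P(X=7)
p-value (two-sided) = 0.00197
At α=0.1: p < α → reject H₀

reject H₀: yes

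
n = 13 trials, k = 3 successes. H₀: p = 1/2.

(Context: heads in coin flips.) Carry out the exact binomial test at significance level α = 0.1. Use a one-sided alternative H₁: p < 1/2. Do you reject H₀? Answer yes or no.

Exact binomial: n=13, k=3, p₀=1/2=0.5000
P(X≤3) from Σ C(n,i)·p₀^i·(1−p₀)^(n−i)
p-value (one-sided, H₁ less) = 0.04614
At α=0.1: p < α → reject H₀

reject H₀: yes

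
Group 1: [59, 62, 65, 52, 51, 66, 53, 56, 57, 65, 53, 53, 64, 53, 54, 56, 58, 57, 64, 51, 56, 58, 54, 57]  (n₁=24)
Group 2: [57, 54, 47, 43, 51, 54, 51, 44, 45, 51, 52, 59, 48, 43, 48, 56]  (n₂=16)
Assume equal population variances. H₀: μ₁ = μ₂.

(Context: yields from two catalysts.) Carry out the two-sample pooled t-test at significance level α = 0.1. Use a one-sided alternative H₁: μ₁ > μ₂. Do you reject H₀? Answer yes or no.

x̄₁=57.250, s₁=4.748, n₁=24
x̄₂=50.188, s₂=5.036, n₂=16
s_p² = [23·4.748² + 15·5.036²]/38 = 23.6562
SE = √(s_p²·(1/24+1/16)) = 1.5698
t = (57.250−50.188)/1.5698 = 4.4991
df = 38
p-value (one-sided, H₁ greater) = 0.00003
At α=0.1: p < α → reject H₀

reject H₀: yes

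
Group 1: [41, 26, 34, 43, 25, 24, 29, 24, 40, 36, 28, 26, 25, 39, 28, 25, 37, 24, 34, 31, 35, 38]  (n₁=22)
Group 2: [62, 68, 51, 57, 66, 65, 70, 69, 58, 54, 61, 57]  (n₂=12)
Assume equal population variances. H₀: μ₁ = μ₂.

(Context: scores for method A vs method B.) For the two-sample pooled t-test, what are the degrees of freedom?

df = n₁ + n₂ − 2 = 22 + 12 − 2 = 32

degrees of freedom = 32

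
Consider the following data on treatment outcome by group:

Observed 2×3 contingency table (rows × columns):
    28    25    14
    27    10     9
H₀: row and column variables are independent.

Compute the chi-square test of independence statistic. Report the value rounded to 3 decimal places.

Row totals [67, 46], col totals [55, 35, 23], n=113
χ² = (28−32.61)²/32.61 + (25−20.75)²/20.75 + (14−13.64)²/13.64 + (27−22.39)²/22.39 + (10−14.25)²/14.25 + (9−9.36)²/9.36 = 3.7609
df = 2

test statistic = 3.761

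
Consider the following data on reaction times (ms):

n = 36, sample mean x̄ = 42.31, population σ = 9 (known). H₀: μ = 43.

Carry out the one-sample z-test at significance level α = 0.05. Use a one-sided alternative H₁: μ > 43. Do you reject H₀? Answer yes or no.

SE = σ/√n = 9/√36 = 1.5000
z = (x̄−μ₀)/SE = (42.31−43)/1.5000 = -0.4600
p-value (one-sided, H₁ greater) = 0.67724
At α=0.05: p ≥ α → fail to reject H₀

reject H₀: no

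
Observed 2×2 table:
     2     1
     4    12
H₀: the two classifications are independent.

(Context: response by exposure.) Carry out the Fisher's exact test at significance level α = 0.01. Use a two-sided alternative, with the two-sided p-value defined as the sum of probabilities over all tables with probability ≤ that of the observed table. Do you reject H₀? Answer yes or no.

Margins: r₁=3, r₂=16, c₁=6, c₂=13, n=19
p_obs = C(3,2)·C(16,4)/C(19,6); sum pmf over tables with pmf ≤ p_obs
p-value (two-sided) = 0.22188
At α=0.01: p ≥ α → fail to reject H₀

reject H₀: no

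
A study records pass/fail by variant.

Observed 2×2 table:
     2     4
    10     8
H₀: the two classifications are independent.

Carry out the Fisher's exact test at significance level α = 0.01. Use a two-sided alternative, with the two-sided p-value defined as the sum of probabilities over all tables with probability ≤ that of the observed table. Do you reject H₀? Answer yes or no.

reject H₀: no

Margins: r₁=6, r₂=18, c₁=12, c₂=12, n=24
p_obs = C(6,2)·C(18,10)/C(24,12); sum pmf over tables with pmf ≤ p_obs
p-value (two-sided) = 0.64041
At α=0.01: p ≥ α → fail to reject H₀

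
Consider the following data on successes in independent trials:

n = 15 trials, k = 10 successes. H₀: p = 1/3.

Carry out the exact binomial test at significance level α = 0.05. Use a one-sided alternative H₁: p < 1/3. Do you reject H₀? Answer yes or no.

reject H₀: no

Exact binomial: n=15, k=10, p₀=1/3=0.3333
P(X≤10) from Σ C(n,i)·p₀^i·(1−p₀)^(n−i)
p-value (one-sided, H₁ less) = 0.99819
At α=0.05: p ≥ α → fail to reject H₀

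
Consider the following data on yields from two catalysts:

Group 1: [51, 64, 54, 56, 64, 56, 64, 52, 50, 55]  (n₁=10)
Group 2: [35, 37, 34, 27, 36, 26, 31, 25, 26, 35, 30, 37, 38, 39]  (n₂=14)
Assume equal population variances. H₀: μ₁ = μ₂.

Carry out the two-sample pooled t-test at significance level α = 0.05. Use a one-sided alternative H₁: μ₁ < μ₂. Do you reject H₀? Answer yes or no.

x̄₁=56.600, s₁=5.481, n₁=10
x̄₂=32.571, s₂=4.957, n₂=14
s_p² = [9·5.481² + 13·4.957²]/22 = 26.8104
SE = √(s_p²·(1/10+1/14)) = 2.1438
t = (56.600−32.571)/2.1438 = 11.2082
df = 22
p-value (one-sided, H₁ less) = 1.00000
At α=0.05: p ≥ α → fail to reject H₀

reject H₀: no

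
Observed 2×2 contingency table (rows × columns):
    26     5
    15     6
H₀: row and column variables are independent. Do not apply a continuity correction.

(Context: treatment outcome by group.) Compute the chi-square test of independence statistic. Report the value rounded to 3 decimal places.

Row totals [31, 21], col totals [41, 11], n=52
χ² = (26−24.44)²/24.44 + (5−6.56)²/6.56 + (15−16.56)²/16.56 + (6−4.44)²/4.44 = 1.1620
df = 1

test statistic = 1.162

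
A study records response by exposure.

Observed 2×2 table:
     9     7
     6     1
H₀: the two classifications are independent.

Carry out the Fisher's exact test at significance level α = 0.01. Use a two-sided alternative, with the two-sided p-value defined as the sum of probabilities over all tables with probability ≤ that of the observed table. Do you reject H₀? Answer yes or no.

reject H₀: no

Margins: r₁=16, r₂=7, c₁=15, c₂=8, n=23
p_obs = C(16,9)·C(7,6)/C(23,15); sum pmf over tables with pmf ≤ p_obs
p-value (two-sided) = 0.34522
At α=0.01: p ≥ α → fail to reject H₀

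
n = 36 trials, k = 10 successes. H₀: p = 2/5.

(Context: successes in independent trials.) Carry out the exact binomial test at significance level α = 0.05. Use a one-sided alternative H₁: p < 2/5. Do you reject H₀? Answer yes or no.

reject H₀: no

Exact binomial: n=36, k=10, p₀=2/5=0.4000
P(X≤10) from Σ C(n,i)·p₀^i·(1−p₀)^(n−i)
p-value (one-sided, H₁ less) = 0.09036
At α=0.05: p ≥ α → fail to reject H₀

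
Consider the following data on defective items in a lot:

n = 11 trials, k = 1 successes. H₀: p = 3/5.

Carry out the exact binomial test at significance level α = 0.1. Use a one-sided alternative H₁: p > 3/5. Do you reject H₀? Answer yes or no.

reject H₀: no

Exact binomial: n=11, k=1, p₀=3/5=0.6000
P(X≥1) from Σ C(n,i)·p₀^i·(1−p₀)^(n−i)
p-value (one-sided, H₁ greater) = 0.99996
At α=0.1: p ≥ α → fail to reject H₀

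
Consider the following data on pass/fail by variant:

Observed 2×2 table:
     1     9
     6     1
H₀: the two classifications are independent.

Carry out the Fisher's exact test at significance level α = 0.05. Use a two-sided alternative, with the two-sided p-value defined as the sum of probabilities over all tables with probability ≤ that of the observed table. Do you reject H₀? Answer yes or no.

reject H₀: yes

Margins: r₁=10, r₂=7, c₁=7, c₂=10, n=17
p_obs = C(10,1)·C(7,6)/C(17,7); sum pmf over tables with pmf ≤ p_obs
p-value (two-sided) = 0.00365
At α=0.05: p < α → reject H₀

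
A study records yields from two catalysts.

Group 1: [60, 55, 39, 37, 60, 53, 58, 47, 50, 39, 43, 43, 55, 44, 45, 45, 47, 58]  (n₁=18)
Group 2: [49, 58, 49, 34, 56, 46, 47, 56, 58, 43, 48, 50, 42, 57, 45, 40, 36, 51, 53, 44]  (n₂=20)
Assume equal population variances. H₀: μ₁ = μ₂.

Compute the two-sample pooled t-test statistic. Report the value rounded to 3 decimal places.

x̄₁=48.778, s₁=7.566, n₁=18
x̄₂=48.100, s₂=7.048, n₂=20
s_p² = [17·7.566² + 19·7.048²]/36 = 53.2475
SE = √(s_p²·(1/18+1/20)) = 2.3708
t = (48.778−48.100)/2.3708 = 0.2859
df = 36

test statistic = 0.286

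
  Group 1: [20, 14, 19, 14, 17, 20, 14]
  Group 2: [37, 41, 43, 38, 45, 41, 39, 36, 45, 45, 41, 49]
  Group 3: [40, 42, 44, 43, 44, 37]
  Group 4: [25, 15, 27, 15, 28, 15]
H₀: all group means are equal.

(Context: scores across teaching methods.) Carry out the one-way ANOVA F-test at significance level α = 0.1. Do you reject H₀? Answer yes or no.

Group means [16.86, 41.67, 41.67, 20.83], grand mean 32.032
SSB = Σnᵢ(x̄ᵢ−x̄)² = 4035.277; SSW = ΣΣ(x−x̄ᵢ)² = 459.690
MSB = 4035.277/3 = 1345.0924; MSW = 459.690/27 = 17.0256
F = MSB/MSW = 79.0042
df = (3, 27)
p-value (upper-tail) = 0.00000
At α=0.1: p < α → reject H₀

reject H₀: yes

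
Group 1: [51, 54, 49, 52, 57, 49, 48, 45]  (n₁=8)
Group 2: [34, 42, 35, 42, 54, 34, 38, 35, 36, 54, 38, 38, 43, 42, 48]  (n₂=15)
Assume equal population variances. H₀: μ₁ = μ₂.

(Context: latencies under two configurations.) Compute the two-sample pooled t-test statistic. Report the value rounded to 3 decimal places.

test statistic = 3.824

x̄₁=50.625, s₁=3.739, n₁=8
x̄₂=40.867, s₂=6.632, n₂=15
s_p² = [7·3.739² + 14·6.632²]/21 = 33.9813
SE = √(s_p²·(1/8+1/15)) = 2.5521
t = (50.625−40.867)/2.5521 = 3.8237
df = 21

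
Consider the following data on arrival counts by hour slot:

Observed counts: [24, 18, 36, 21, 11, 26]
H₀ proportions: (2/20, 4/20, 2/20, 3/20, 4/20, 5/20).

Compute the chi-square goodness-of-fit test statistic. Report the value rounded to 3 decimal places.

test statistic = 59.507

n = 136; E_i = n·p_i = [13.60, 27.20, 13.60, 20.40, 27.20, 34.00]
χ² = (24−13.60)²/13.60 + (18−27.20)²/27.20 + (36−13.60)²/13.60 + (21−20.40)²/20.40 + (11−27.20)²/27.20 + (26−34.00)²/34.00 = 59.5074
df = 5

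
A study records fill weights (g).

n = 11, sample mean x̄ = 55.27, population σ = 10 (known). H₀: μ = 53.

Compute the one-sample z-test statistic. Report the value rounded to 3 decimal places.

test statistic = 0.753

SE = σ/√n = 10/√11 = 3.0151
z = (x̄−μ₀)/SE = (55.27−53)/3.0151 = 0.7529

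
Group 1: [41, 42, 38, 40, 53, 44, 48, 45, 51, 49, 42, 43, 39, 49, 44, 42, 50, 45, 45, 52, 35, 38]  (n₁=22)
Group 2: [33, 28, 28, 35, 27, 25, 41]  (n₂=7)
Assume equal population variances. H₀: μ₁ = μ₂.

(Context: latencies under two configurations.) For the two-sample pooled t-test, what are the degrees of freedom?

degrees of freedom = 27

df = n₁ + n₂ − 2 = 22 + 7 − 2 = 27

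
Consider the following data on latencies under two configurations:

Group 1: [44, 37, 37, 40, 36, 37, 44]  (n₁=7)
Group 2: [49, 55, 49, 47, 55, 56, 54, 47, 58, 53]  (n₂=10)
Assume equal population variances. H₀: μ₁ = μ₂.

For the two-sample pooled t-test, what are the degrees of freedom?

df = n₁ + n₂ − 2 = 7 + 10 − 2 = 15

degrees of freedom = 15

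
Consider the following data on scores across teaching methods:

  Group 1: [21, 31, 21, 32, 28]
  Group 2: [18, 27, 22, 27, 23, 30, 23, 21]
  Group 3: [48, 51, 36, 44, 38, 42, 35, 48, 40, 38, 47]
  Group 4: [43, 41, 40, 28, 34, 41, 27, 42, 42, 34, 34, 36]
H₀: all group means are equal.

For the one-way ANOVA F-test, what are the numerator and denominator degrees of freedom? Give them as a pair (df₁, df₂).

k = 4 groups, N = 36 total
df = (k−1, N−k) = (4−1, 36−4) = (3, 32)

degrees of freedom = [3, 32]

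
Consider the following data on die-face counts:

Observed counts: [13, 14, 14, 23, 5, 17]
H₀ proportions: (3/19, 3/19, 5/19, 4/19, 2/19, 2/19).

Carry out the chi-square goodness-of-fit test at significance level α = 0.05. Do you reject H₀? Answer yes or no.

n = 86; E_i = n·p_i = [13.58, 13.58, 22.63, 18.11, 9.05, 9.05]
χ² = (13−13.58)²/13.58 + (14−13.58)²/13.58 + (14−22.63)²/22.63 + (23−18.11)²/18.11 + (5−9.05)²/9.05 + (17−9.05)²/9.05 = 13.4444
df = 5
p-value (upper-tail) = 0.01955
At α=0.05: p < α → reject H₀

reject H₀: yes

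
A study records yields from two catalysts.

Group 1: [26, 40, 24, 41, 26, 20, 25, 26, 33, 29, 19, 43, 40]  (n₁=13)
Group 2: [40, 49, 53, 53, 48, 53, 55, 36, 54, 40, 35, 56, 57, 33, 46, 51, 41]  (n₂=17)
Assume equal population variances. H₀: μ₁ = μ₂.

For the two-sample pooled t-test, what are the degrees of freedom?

degrees of freedom = 28

df = n₁ + n₂ − 2 = 13 + 17 − 2 = 28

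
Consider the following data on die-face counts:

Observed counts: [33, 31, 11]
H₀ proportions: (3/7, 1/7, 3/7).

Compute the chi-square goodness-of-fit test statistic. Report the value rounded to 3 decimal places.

n = 75; E_i = n·p_i = [32.14, 10.71, 32.14]
χ² = (33−32.14)²/32.14 + (31−10.71)²/10.71 + (11−32.14)²/32.14 = 52.3378
df = 2

test statistic = 52.338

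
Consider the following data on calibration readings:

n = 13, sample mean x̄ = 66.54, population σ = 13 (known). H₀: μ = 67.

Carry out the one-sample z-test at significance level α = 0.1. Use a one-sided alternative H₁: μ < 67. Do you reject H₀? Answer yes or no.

SE = σ/√n = 13/√13 = 3.6056
z = (x̄−μ₀)/SE = (66.54−67)/3.6056 = -0.1276
p-value (one-sided, H₁ less) = 0.44924
At α=0.1: p ≥ α → fail to reject H₀

reject H₀: no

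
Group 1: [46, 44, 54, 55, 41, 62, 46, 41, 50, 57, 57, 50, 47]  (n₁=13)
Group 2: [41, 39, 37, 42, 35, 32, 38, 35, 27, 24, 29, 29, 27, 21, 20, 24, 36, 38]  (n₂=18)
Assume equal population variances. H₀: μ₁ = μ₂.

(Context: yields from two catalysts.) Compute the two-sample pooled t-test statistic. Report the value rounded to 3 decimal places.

x̄₁=50.000, s₁=6.595, n₁=13
x̄₂=31.889, s₂=6.953, n₂=18
s_p² = [12·6.595² + 17·6.953²]/29 = 46.3372
SE = √(s_p²·(1/13+1/18)) = 2.4776
t = (50.000−31.889)/2.4776 = 7.3098
df = 29

test statistic = 7.310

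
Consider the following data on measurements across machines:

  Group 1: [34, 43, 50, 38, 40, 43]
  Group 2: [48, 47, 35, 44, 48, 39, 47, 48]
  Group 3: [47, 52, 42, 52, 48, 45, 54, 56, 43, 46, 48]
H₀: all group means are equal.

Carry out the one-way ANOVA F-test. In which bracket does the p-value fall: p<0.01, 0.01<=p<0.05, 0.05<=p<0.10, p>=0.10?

Group means [41.33, 44.50, 48.45], grand mean 45.480
SSB = Σnᵢ(x̄ᵢ−x̄)² = 208.179; SSW = ΣΣ(x−x̄ᵢ)² = 522.061
MSB = 208.179/2 = 104.0897; MSW = 522.061/22 = 23.7300
F = MSB/MSW = 4.3864
df = (2, 22)
p-value (upper-tail) = 0.02493
→ bracket: 0.01<=p<0.05

p-value bracket: 0.01<=p<0.05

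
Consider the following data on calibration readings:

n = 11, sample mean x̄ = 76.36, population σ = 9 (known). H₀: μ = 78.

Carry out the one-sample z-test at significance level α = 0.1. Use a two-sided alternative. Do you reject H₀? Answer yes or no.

reject H₀: no

SE = σ/√n = 9/√11 = 2.7136
z = (x̄−μ₀)/SE = (76.36−78)/2.7136 = -0.6044
p-value (two-sided) = 0.54560
At α=0.1: p ≥ α → fail to reject H₀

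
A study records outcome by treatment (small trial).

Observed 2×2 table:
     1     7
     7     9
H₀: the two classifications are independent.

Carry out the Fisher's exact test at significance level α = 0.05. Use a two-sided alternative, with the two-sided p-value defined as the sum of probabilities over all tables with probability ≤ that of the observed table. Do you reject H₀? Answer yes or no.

reject H₀: no

Margins: r₁=8, r₂=16, c₁=8, c₂=16, n=24
p_obs = C(8,1)·C(16,7)/C(24,8); sum pmf over tables with pmf ≤ p_obs
p-value (two-sided) = 0.18932
At α=0.05: p ≥ α → fail to reject H₀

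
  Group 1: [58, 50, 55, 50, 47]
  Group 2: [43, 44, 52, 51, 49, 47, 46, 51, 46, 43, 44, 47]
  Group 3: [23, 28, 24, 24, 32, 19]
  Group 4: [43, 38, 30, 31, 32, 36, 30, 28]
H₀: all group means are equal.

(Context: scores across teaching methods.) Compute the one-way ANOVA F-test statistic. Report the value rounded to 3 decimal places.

Group means [52.00, 46.92, 25.00, 33.50], grand mean 40.032
SSB = Σnᵢ(x̄ᵢ−x̄)² = 2982.051; SSW = ΣΣ(x−x̄ᵢ)² = 470.917
MSB = 2982.051/3 = 994.0170; MSW = 470.917/27 = 17.4414
F = MSB/MSW = 56.9920
df = (3, 27)

test statistic = 56.992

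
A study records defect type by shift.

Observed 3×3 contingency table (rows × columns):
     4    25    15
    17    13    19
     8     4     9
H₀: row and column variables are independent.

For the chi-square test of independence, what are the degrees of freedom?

degrees of freedom = 4

df = (r−1)(c−1) = (3−1)·(3−1) = 4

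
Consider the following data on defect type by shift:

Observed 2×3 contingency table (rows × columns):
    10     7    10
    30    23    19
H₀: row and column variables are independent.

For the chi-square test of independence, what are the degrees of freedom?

df = (r−1)(c−1) = (2−1)·(3−1) = 2

degrees of freedom = 2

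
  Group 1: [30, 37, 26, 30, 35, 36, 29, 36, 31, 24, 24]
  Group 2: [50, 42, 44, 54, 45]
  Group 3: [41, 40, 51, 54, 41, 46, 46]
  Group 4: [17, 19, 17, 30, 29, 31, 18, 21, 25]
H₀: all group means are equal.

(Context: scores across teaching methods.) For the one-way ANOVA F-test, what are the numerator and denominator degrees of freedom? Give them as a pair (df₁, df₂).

k = 4 groups, N = 32 total
df = (k−1, N−k) = (4−1, 32−4) = (3, 28)

degrees of freedom = [3, 28]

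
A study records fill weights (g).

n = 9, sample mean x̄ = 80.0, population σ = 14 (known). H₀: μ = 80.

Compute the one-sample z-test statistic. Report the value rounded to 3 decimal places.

SE = σ/√n = 14/√9 = 4.6667
z = (x̄−μ₀)/SE = (80.0−80)/4.6667 = 0.0000

test statistic = 0.000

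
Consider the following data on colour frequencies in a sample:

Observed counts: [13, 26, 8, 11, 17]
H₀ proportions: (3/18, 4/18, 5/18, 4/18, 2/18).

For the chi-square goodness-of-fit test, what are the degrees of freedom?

df = k − 1 = 5 − 1 = 4

degrees of freedom = 4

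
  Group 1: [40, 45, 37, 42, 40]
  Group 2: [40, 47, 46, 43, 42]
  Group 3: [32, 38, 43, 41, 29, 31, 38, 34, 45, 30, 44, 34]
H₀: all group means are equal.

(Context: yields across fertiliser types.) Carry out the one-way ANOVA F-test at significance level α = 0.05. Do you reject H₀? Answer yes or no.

reject H₀: yes

Group means [40.80, 43.60, 36.58], grand mean 39.136
SSB = Σnᵢ(x̄ᵢ−x̄)² = 191.674; SSW = ΣΣ(x−x̄ᵢ)² = 424.917
MSB = 191.674/2 = 95.8371; MSW = 424.917/19 = 22.3640
F = MSB/MSW = 4.2853
df = (2, 19)
p-value (upper-tail) = 0.02910
At α=0.05: p < α → reject H₀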